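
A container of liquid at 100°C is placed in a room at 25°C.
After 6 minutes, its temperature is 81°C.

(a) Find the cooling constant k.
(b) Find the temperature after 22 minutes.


Newton's law: T(t) = T_a + (T₀ - T_a)e^(-kt).
(a) Use T(6) = 81: (81 - 25)/(100 - 25) = e^(-k·6), so k = -ln(0.747)/6 ≈ 0.0487.
(b) Apply k to t = 22: T(22) = 25 + (75)e^(-1.071) ≈ 50.7°C.


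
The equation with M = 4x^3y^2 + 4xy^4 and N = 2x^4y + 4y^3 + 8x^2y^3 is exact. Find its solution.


Check exactness: ∂M/∂y = 8x^3y + 16xy^3 and ∂N/∂x = 8x^3y + 16xy^3; equal, so the equation is exact.
Integrate M with respect to x (treating y as constant): ∫M dx = x^4y^2 + 2x^2y^4 + h(y).
Differentiate w.r.t. y and set equal to N: the x-dependent terms already match, leaving h'(y) = 4y^3. Integrate: h(y) = y^4.
So F(x,y) = x^4y^2 + y^4 + 2x^2y^4.
General solution: x^4y^2 + y^4 + 2x^2y^4 = C.


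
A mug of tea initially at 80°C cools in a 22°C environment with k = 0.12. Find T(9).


Newton's law: dT/dt = -k(T - T_a) has solution T(t) = T_a + (T₀ - T_a)e^(-kt).
Plug in T_a = 22, T₀ = 80, k = 0.12, t = 9: T(9) = 22 + (58)e^(-1.08) ≈ 41.7°C.


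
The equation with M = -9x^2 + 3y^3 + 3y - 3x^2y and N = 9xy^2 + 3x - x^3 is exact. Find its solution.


Check exactness: ∂M/∂y = 9y^2 + 3 - 3x^2 and ∂N/∂x = 9y^2 + 3 - 3x^2; equal, so the equation is exact.
Integrate M with respect to x (treating y as constant): ∫M dx = -3x^3 + 3xy^3 + 3xy - x^3y + h(y).
Differentiate w.r.t. y and set equal to N: all terms match, so h'(y) = 0 and h is a constant absorbed into C.
General solution: -3x^3 + 3xy^3 + 3xy - x^3y = C.


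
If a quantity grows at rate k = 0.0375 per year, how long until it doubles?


Exponential growth: P(t) = P₀ e^(0.0375t). Set P(t)/P₀ = 2: e^(0.0375t) = 2.
Solve: t = ln(2)/0.0375 ≈ 18.48 years.


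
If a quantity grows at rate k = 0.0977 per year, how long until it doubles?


Exponential growth: P(t) = P₀ e^(0.0977t). Set P(t)/P₀ = 2: e^(0.0977t) = 2.
Solve: t = ln(2)/0.0977 ≈ 7.09 years.


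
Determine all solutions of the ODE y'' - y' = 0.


Characteristic equation: r² - r = 0.
Factor: (r - 0)(r - 1) = 0 ⇒ r = 0, 1 (distinct real).
General solution: y = C₁ + C₂e^(x).


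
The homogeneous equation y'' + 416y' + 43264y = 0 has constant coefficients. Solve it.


Characteristic equation: r² + 416r + 43264 = 0, i.e. (r + 208)² = 0.
Repeated root r = -208; include an x factor for the second linearly independent solution.
General solution: y = (C₁ + C₂x)e^(-208x).


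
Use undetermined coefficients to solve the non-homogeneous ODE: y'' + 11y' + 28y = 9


Characteristic roots of r² + 11r + 28 = 0 are -7, -4.
y_h = C₁e^(-7x) + C₂e^(-4x).
Constant forcing; try y_p = A. Then 28A = 9 ⇒ A = 9/28.
General solution: y = C₁e^(-7x) + C₂e^(-4x) + 9/28.


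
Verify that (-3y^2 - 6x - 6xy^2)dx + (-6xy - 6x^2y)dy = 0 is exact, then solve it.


Check exactness: ∂M/∂y = -6y - 12xy and ∂N/∂x = -6y - 12xy; equal, so the equation is exact.
Integrate M with respect to x (treating y as constant): ∫M dx = -3xy^2 - 3x^2 - 3x^2y^2 + h(y).
Differentiate w.r.t. y and set equal to N: all terms match, so h'(y) = 0 and h is a constant absorbed into C.
General solution: -3xy^2 - 3x^2 - 3x^2y^2 = C.


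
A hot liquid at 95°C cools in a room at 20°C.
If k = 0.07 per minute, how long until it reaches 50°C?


From T(t) = T_a + (T₀ - T_a)e^(-kt), set T(t) = 50:
(50 - 20) / (95 - 20) = e^(-0.07t), so t = -ln(0.400)/0.07 ≈ 13.1 minutes.


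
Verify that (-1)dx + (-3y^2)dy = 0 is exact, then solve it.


Check exactness: ∂M/∂y = 0 and ∂N/∂x = 0; equal, so the equation is exact.
Integrate M with respect to x (treating y as constant): ∫M dx = -x + h(y).
Differentiate w.r.t. y and set equal to N: the x-dependent terms already match, leaving h'(y) = -3y^2. Integrate: h(y) = -y^3.
So F(x,y) = -x - y^3.
General solution: -x - y^3 = C.


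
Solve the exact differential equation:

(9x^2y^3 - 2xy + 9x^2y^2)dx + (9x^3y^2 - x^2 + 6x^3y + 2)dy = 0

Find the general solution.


Check exactness: ∂M/∂y = 27x^2y^2 - 2x + 18x^2y and ∂N/∂x = 27x^2y^2 - 2x + 18x^2y; equal, so the equation is exact.
Integrate M with respect to x (treating y as constant): ∫M dx = 3x^3y^3 - x^2y + 3x^3y^2 + h(y).
Differentiate w.r.t. y and set equal to N: the x-dependent terms already match, leaving h'(y) = 2. Integrate: h(y) = 2y.
So F(x,y) = 3x^3y^3 - x^2y + 3x^3y^2 + 2y.
General solution: 3x^3y^3 - x^2y + 3x^3y^2 + 2y = C.


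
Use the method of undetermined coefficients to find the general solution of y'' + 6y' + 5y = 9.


Characteristic roots of r² + 6r + 5 = 0 are -5, -1.
y_h = C₁e^(-5x) + C₂e^(-x).
Constant forcing; try y_p = A. Then 5A = 9 ⇒ A = 9/5.
General solution: y = C₁e^(-5x) + C₂e^(-x) + 9/5.


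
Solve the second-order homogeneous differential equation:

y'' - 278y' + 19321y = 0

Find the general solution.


Characteristic equation: r² - 278r + 19321 = 0, i.e. (r - 139)² = 0.
Repeated root r = 139; include an x factor for the second linearly independent solution.
General solution: y = (C₁ + C₂x)e^(139x).


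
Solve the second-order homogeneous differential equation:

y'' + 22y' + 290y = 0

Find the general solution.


Characteristic equation: r² + 22r + 290 = 0.
Discriminant is negative; roots r = -11 ± 13i (complex conjugate pair).
General solution uses e^(α x)(C₁ cos(β x) + C₂ sin(β x)): y = e^(-11x)(C₁cos(13x) + C₂sin(13x)).


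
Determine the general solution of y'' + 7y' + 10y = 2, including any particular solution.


Characteristic roots of r² + 7r + 10 = 0 are -5, -2.
y_h = C₁e^(-5x) + C₂e^(-2x).
Constant forcing; try y_p = A. Then 10A = 2 ⇒ A = 1/5.
General solution: y = C₁e^(-5x) + C₂e^(-2x) + 1/5.


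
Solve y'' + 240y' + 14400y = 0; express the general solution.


Characteristic equation: r² + 240r + 14400 = 0, i.e. (r + 120)² = 0.
Repeated root r = -120; include an x factor for the second linearly independent solution.
General solution: y = (C₁ + C₂x)e^(-120x).


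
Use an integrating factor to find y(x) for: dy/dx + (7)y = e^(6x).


P(x) = 7 ⇒ μ = e^(7x).
(μ y)' = e^(13x) ⇒ μ y = e^(13x)/13 + C.
Divide by μ: y = (1/13)e^(6x) + Ce^(-7x).


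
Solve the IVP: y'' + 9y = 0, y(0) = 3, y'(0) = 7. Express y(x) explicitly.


Characteristic roots of r² + 9 = 0 are ±3i, so y = C₁cos(3x) + C₂sin(3x).
Apply y(0) = 3: C₁ = 3. Differentiate and apply y'(0) = 7: 3·C₂ = 7, so C₂ = 7/3.
Particular solution: y = 3cos(3x) + (7/3)sin(3x).


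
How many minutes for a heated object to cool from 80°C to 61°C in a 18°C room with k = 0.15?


From T(t) = T_a + (T₀ - T_a)e^(-kt), set T(t) = 61:
(61 - 18) / (80 - 18) = e^(-0.15t), so t = -ln(0.694)/0.15 ≈ 2.4 minutes.


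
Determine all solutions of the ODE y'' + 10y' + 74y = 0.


Characteristic equation: r² + 10r + 74 = 0.
Discriminant is negative; roots r = -5 ± 7i (complex conjugate pair).
General solution uses e^(α x)(C₁ cos(β x) + C₂ sin(β x)): y = e^(-5x)(C₁cos(7x) + C₂sin(7x)).


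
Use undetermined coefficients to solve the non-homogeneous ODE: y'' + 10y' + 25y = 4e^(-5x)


Characteristic polynomial (r + 5)² = 0; repeated root r = -5.
y_h = (C₁ + C₂x)e^(-5x). Forcing matches the repeated root (resonance), so try y_p = Ax² e^(-5x).
Substitute and solve for A: 2A = 4, so A = 2.
General solution: y = (C₁ + C₂x + 2x²)e^(-5x).


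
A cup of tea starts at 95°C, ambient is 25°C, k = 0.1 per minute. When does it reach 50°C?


From T(t) = T_a + (T₀ - T_a)e^(-kt), set T(t) = 50:
(50 - 25) / (95 - 25) = e^(-0.1t), so t = -ln(0.357)/0.1 ≈ 10.3 minutes.


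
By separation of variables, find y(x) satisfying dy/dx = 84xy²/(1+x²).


Separate: dy/y² = 84x/(1+x²) dx.
Integrate LHS: ∫ dy/y² = -1/y.
Integrate RHS via u = 1+x²: 42ln(1+x²) + C.
Result: -1/y = 42ln(1+x²) + C.


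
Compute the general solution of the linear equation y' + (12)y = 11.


P(x) = 12, Q(x) = 11; integrating factor μ = e^(12x).
(μ y)' = 11e^(12x) ⇒ μ y = (11/12)e^(12x) + C.
Divide by μ: y = 11/12 + Ce^(-12x).


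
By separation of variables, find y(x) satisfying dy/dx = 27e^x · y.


Separate variables: dy/y = 27e^x dx.
Integrate: ln|y| = 27e^x + C₀.
Exponentiate: y = Ce^(27e^x).


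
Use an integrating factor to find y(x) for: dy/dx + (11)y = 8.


P(x) = 11, Q(x) = 8; integrating factor μ = e^(11x).
(μ y)' = 8e^(11x) ⇒ μ y = (8/11)e^(11x) + C.
Divide by μ: y = 8/11 + Ce^(-11x).


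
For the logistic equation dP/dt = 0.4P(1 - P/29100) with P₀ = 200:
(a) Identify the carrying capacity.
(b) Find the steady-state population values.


Logistic ODE dP/dt = 0.4P(1 - P/29100) has equilibria where dP/dt = 0, i.e. P = 0 or P = 29100.
The coefficient (1 - P/K) = 0 when P = K, identifying K = 29100 as the carrying capacity.
(a) K = 29100; (b) equilibria P = 0 and P = 29100.


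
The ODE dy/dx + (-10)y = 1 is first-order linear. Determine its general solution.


P(x) = -10 ⇒ μ = e^(-10x).
(μ y)' = e^(-10x) ⇒ μ y = -(1/10)e^(-10x) + C.
Divide by μ: y = -1/10 + Ce^(10x).


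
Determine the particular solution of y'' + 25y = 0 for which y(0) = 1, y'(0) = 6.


Characteristic roots of r² + 25 = 0 are ±5i, so y = C₁cos(5x) + C₂sin(5x).
Apply y(0) = 1: C₁ = 1. Differentiate and apply y'(0) = 6: 5·C₂ = 6, so C₂ = 6/5.
Particular solution: y = cos(5x) + (6/5)sin(5x).


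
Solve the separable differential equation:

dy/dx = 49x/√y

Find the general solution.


Separate: √y dy = 49x dx.
Integrate: (2/3)y^(3/2) = (49/2)x² + C.


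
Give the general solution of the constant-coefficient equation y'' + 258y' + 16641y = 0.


Characteristic equation: r² + 258r + 16641 = 0, i.e. (r + 129)² = 0.
Repeated root r = -129; include an x factor for the second linearly independent solution.
General solution: y = (C₁ + C₂x)e^(-129x).


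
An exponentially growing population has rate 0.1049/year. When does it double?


Exponential growth: P(t) = P₀ e^(0.1049t). Set P(t)/P₀ = 2: e^(0.1049t) = 2.
Solve: t = ln(2)/0.1049 ≈ 6.61 years.


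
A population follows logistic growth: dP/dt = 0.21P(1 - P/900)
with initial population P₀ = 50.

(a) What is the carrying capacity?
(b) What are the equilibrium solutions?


Logistic ODE dP/dt = 0.21P(1 - P/900) has equilibria where dP/dt = 0, i.e. P = 0 or P = 900.
The coefficient (1 - P/K) = 0 when P = K, identifying K = 900 as the carrying capacity.
(a) K = 900; (b) equilibria P = 0 and P = 900.


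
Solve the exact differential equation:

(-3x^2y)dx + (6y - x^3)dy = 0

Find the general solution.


Check exactness: ∂M/∂y = -3x^2 and ∂N/∂x = -3x^2; equal, so the equation is exact.
Integrate M with respect to x (treating y as constant): ∫M dx = -x^3y + h(y).
Differentiate w.r.t. y and set equal to N: the x-dependent terms already match, leaving h'(y) = 6y. Integrate: h(y) = 3y^2.
So F(x,y) = 3y^2 - x^3y.
General solution: 3y^2 - x^3y = C.


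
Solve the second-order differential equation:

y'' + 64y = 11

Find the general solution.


Homogeneous part: r² + 64 = 0 ⇒ r = ±8i, so y_h = C₁cos(8x) + C₂sin(8x).
Try constant y_p = A; plug in: 64A = 11 ⇒ A = 11/64.
General solution: y = C₁cos(8x) + C₂sin(8x) + 11/64.


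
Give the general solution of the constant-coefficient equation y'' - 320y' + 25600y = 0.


Characteristic equation: r² - 320r + 25600 = 0, i.e. (r - 160)² = 0.
Repeated root r = 160; include an x factor for the second linearly independent solution.
General solution: y = (C₁ + C₂x)e^(160x).


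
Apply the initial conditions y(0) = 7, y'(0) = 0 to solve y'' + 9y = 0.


Characteristic roots of r² + 9 = 0 are ±3i, so y = C₁cos(3x) + C₂sin(3x).
Apply y(0) = 7: C₁ = 7. Differentiate and apply y'(0) = 0: 3·C₂ = 0, so C₂ = 0.
Particular solution: y = 7cos(3x).


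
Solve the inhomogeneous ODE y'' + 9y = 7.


Homogeneous part: r² + 9 = 0 ⇒ r = ±3i, so y_h = C₁cos(3x) + C₂sin(3x).
Try constant y_p = A; plug in: 9A = 7 ⇒ A = 7/9.
General solution: y = C₁cos(3x) + C₂sin(3x) + 7/9.


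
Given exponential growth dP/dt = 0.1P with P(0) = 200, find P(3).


The ODE dP/dt = 0.1P has solution P(t) = P(0)e^(0.1t).
Substitute P(0) = 200 and t = 3: P(3) = 200 e^(0.30) ≈ 270.


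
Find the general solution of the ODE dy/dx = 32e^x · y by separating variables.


Separate variables: dy/y = 32e^x dx.
Integrate: ln|y| = 32e^x + C₀.
Exponentiate: y = Ce^(32e^x).


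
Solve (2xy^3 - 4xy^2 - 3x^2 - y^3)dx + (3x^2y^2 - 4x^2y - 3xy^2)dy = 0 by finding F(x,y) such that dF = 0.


Check exactness: ∂M/∂y = 6xy^2 - 8xy - 3y^2 and ∂N/∂x = 6xy^2 - 8xy - 3y^2; equal, so the equation is exact.
Integrate M with respect to x (treating y as constant): ∫M dx = x^2y^3 - 2x^2y^2 - x^3 - xy^3 + h(y).
Differentiate w.r.t. y and set equal to N: all terms match, so h'(y) = 0 and h is a constant absorbed into C.
General solution: x^2y^3 - 2x^2y^2 - x^3 - xy^3 = C.


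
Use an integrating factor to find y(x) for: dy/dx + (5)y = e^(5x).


P(x) = 5 ⇒ μ = e^(5x).
(μ y)' = e^(10x) ⇒ μ y = e^(10x)/10 + C.
Divide by μ: y = (1/10)e^(5x) + Ce^(-5x).


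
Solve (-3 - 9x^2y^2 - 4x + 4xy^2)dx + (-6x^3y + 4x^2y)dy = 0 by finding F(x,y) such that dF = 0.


Check exactness: ∂M/∂y = -18x^2y + 8xy and ∂N/∂x = -18x^2y + 8xy; equal, so the equation is exact.
Integrate M with respect to x (treating y as constant): ∫M dx = -3x - 3x^3y^2 - 2x^2 + 2x^2y^2 + h(y).
Differentiate w.r.t. y and set equal to N: all terms match, so h'(y) = 0 and h is a constant absorbed into C.
General solution: -3x - 3x^3y^2 - 2x^2 + 2x^2y^2 = C.


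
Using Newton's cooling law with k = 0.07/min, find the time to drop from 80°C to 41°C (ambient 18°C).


From T(t) = T_a + (T₀ - T_a)e^(-kt), set T(t) = 41:
(41 - 18) / (80 - 18) = e^(-0.07t), so t = -ln(0.371)/0.07 ≈ 14.2 minutes.


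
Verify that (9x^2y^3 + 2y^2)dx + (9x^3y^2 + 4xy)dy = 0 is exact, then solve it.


Check exactness: ∂M/∂y = 27x^2y^2 + 4y and ∂N/∂x = 27x^2y^2 + 4y; equal, so the equation is exact.
Integrate M with respect to x (treating y as constant): ∫M dx = 3x^3y^3 + 2xy^2 + h(y).
Differentiate w.r.t. y and set equal to N: all terms match, so h'(y) = 0 and h is a constant absorbed into C.
General solution: 3x^3y^3 + 2xy^2 = C.


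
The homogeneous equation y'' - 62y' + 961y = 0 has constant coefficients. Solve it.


Characteristic equation: r² - 62r + 961 = 0, i.e. (r - 31)² = 0.
Repeated root r = 31; include an x factor for the second linearly independent solution.
General solution: y = (C₁ + C₂x)e^(31x).


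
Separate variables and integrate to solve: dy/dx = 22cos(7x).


g(y) = 1, so integrate directly: y = ∫ 22cos(7x) dx = (22/7)sin(7x) + C.


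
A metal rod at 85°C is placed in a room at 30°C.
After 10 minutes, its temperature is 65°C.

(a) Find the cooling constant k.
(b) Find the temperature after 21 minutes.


Newton's law: T(t) = T_a + (T₀ - T_a)e^(-kt).
(a) Use T(10) = 65: (65 - 30)/(85 - 30) = e^(-k·10), so k = -ln(0.636)/10 ≈ 0.0452.
(b) Apply k to t = 21: T(21) = 30 + (55)e^(-0.949) ≈ 51.3°C.


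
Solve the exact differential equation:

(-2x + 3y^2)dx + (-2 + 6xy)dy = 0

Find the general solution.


Check exactness: ∂M/∂y = 6y and ∂N/∂x = 6y; equal, so the equation is exact.
Integrate M with respect to x (treating y as constant): ∫M dx = -x^2 + 3xy^2 + h(y).
Differentiate w.r.t. y and set equal to N: the x-dependent terms already match, leaving h'(y) = -2. Integrate: h(y) = -2y.
So F(x,y) = -2y - x^2 + 3xy^2.
General solution: -2y - x^2 + 3xy^2 = C.


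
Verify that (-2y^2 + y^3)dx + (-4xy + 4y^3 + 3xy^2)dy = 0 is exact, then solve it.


Check exactness: ∂M/∂y = -4y + 3y^2 and ∂N/∂x = -4y + 3y^2; equal, so the equation is exact.
Integrate M with respect to x (treating y as constant): ∫M dx = -2xy^2 + xy^3 + h(y).
Differentiate w.r.t. y and set equal to N: the x-dependent terms already match, leaving h'(y) = 4y^3. Integrate: h(y) = y^4.
So F(x,y) = -2xy^2 + y^4 + xy^3.
General solution: -2xy^2 + y^4 + xy^3 = C.


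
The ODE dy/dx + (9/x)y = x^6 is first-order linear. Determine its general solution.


P(x) = 9/x ⇒ μ = x^9.
(x^9 y)' = x^9·x^6 = x^15.
Integrate: x^9 y = x^16/(16) + C.
Solve for y: y = (1/16)x^7 + C/x^9.


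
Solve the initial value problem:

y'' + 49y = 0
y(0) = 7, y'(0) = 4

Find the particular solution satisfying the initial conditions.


Characteristic roots of r² + 49 = 0 are ±7i, so y = C₁cos(7x) + C₂sin(7x).
Apply y(0) = 7: C₁ = 7. Differentiate and apply y'(0) = 4: 7·C₂ = 4, so C₂ = 4/7.
Particular solution: y = 7cos(7x) + (4/7)sin(7x).


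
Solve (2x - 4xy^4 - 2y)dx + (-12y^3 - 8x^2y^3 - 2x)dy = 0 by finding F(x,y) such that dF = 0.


Check exactness: ∂M/∂y = -16xy^3 - 2 and ∂N/∂x = -16xy^3 - 2; equal, so the equation is exact.
Integrate M with respect to x (treating y as constant): ∫M dx = x^2 - 2x^2y^4 - 2xy + h(y).
Differentiate w.r.t. y and set equal to N: the x-dependent terms already match, leaving h'(y) = -12y^3. Integrate: h(y) = -3y^4.
So F(x,y) = -3y^4 + x^2 - 2x^2y^4 - 2xy.
General solution: -3y^4 + x^2 - 2x^2y^4 - 2xy = C.


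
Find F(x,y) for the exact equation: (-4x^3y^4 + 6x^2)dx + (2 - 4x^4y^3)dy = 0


Check exactness: ∂M/∂y = -16x^3y^3 and ∂N/∂x = -16x^3y^3; equal, so the equation is exact.
Integrate M with respect to x (treating y as constant): ∫M dx = -x^4y^4 + 2x^3 + h(y).
Differentiate w.r.t. y and set equal to N: the x-dependent terms already match, leaving h'(y) = 2. Integrate: h(y) = 2y.
So F(x,y) = 2y - x^4y^4 + 2x^3.
General solution: 2y - x^4y^4 + 2x^3 = C.


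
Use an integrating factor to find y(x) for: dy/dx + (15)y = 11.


P(x) = 15, Q(x) = 11; integrating factor μ = e^(15x).
(μ y)' = 11e^(15x) ⇒ μ y = (11/15)e^(15x) + C.
Divide by μ: y = 11/15 + Ce^(-15x).


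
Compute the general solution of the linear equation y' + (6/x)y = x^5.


P(x) = 6/x ⇒ μ = x^6.
(x^6 y)' = x^11 ⇒ x^6 y = x^12/(12) + C.
Solve for y: y = (1/12)x^6 + C/x^6.


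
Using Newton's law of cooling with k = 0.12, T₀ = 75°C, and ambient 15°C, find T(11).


Newton's law: dT/dt = -k(T - T_a) has solution T(t) = T_a + (T₀ - T_a)e^(-kt).
Plug in T_a = 15, T₀ = 75, k = 0.12, t = 11: T(11) = 15 + (60)e^(-1.32) ≈ 31.0°C.


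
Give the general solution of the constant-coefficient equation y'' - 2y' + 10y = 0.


Characteristic equation: r² - 2r + 10 = 0.
Discriminant is negative; roots r = 1 ± 3i (complex conjugate pair).
General solution uses e^(α x)(C₁ cos(β x) + C₂ sin(β x)): y = e^(x)(C₁cos(3x) + C₂sin(3x)).


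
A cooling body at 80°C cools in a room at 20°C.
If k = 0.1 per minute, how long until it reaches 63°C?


From T(t) = T_a + (T₀ - T_a)e^(-kt), set T(t) = 63:
(63 - 20) / (80 - 20) = e^(-0.1t), so t = -ln(0.717)/0.1 ≈ 3.3 minutes.


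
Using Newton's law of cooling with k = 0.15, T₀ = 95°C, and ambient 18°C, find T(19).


Newton's law: dT/dt = -k(T - T_a) has solution T(t) = T_a + (T₀ - T_a)e^(-kt).
Plug in T_a = 18, T₀ = 95, k = 0.15, t = 19: T(19) = 18 + (77)e^(-2.85) ≈ 22.5°C.


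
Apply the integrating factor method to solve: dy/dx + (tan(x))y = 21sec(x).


P(x) = tan(x) ⇒ μ = e^(∫tan(x)dx) = sec(x).
(sec(x) y)' = 21sec²(x) ⇒ sec(x) y = 21tan(x) + C.
Multiply by cos(x): y = 21sin(x) + C·cos(x).


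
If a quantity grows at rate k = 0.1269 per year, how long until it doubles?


Exponential growth: P(t) = P₀ e^(0.1269t). Set P(t)/P₀ = 2: e^(0.1269t) = 2.
Solve: t = ln(2)/0.1269 ≈ 5.46 years.


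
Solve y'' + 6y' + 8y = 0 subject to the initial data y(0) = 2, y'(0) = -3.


Characteristic roots of r² + 6r + 8 = 0 are -4, -2.
General solution y = c₁ e^(-4x) + c₂ e^(-2x).
Apply y(0) = 2: c₁ + c₂ = 2. Apply y'(0) = -3: -4 c₁ - 2 c₂ = -3.
Solve: c₁ = -1/2, c₂ = 5/2.
Particular solution: y = -(1/2)e^(-4x) + (5/2)e^(-2x).


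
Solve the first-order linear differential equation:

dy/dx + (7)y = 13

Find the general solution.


P(x) = 7, Q(x) = 13; integrating factor μ = e^(7x).
(μ y)' = 13e^(7x) ⇒ μ y = (13/7)e^(7x) + C.
Divide by μ: y = 13/7 + Ce^(-7x).


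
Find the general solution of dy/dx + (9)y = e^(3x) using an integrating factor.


P(x) = 9 ⇒ μ = e^(9x).
(μ y)' = e^(12x) ⇒ μ y = e^(12x)/12 + C.
Divide by μ: y = (1/12)e^(3x) + Ce^(-9x).


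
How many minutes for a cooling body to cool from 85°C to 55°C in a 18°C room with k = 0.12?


From T(t) = T_a + (T₀ - T_a)e^(-kt), set T(t) = 55:
(55 - 18) / (85 - 18) = e^(-0.12t), so t = -ln(0.552)/0.12 ≈ 4.9 minutes.


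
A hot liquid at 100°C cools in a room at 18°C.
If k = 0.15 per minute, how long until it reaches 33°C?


From T(t) = T_a + (T₀ - T_a)e^(-kt), set T(t) = 33:
(33 - 18) / (100 - 18) = e^(-0.15t), so t = -ln(0.183)/0.15 ≈ 11.3 minutes.


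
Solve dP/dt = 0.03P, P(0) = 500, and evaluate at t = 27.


The ODE dP/dt = 0.03P has solution P(t) = P(0)e^(0.03t).
Substitute P(0) = 500 and t = 27: P(27) = 500 e^(0.81) ≈ 1124.


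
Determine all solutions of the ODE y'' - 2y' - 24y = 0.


Characteristic equation: r² - 2r - 24 = 0.
Factor: (r - 6)(r + 4) = 0 ⇒ r = 6, -4 (distinct real).
General solution: y = C₁e^(6x) + C₂e^(-4x).


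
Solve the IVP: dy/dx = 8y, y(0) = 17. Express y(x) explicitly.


General solution of y' = 8y is y = Ce^(8x).
Apply y(0) = 17: C = 17.
Particular solution: y = 17e^(8x).


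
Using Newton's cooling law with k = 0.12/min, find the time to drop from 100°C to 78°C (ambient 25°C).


From T(t) = T_a + (T₀ - T_a)e^(-kt), set T(t) = 78:
(78 - 25) / (100 - 25) = e^(-0.12t), so t = -ln(0.707)/0.12 ≈ 2.9 minutes.


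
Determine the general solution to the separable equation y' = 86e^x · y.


Separate variables: dy/y = 86e^x dx.
Integrate: ln|y| = 86e^x + C₀.
Exponentiate: y = Ce^(86e^x).


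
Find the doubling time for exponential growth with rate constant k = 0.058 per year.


Exponential growth: P(t) = P₀ e^(0.058t). Set P(t)/P₀ = 2: e^(0.058t) = 2.
Solve: t = ln(2)/0.058 ≈ 11.95 years.


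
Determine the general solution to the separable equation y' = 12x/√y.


Separate: √y dy = 12x dx.
Integrate: (2/3)y^(3/2) = 6x² + C.


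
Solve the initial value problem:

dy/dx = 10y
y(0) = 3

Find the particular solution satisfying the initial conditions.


General solution of y' = 10y is y = Ce^(10x).
Apply y(0) = 3: C = 3.
Particular solution: y = 3e^(10x).


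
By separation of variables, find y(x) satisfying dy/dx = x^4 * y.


Separate variables: dy/y = x^4 dx.
Integrate: ln|y| = (1/5)x^5 + C₀.
Exponentiate: y = Ce^((1/5)x^5).


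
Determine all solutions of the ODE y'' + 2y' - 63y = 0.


Characteristic equation: r² + 2r - 63 = 0.
Factor: (r - 7)(r + 9) = 0 ⇒ r = 7, -9 (distinct real).
General solution: y = C₁e^(7x) + C₂e^(-9x).


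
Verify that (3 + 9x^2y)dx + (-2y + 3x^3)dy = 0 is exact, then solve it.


Check exactness: ∂M/∂y = 9x^2 and ∂N/∂x = 9x^2; equal, so the equation is exact.
Integrate M with respect to x (treating y as constant): ∫M dx = 3x + 3x^3y + h(y).
Differentiate w.r.t. y and set equal to N: the x-dependent terms already match, leaving h'(y) = -2y. Integrate: h(y) = -y^2.
So F(x,y) = 3x - y^2 + 3x^3y.
General solution: 3x - y^2 + 3x^3y = C.


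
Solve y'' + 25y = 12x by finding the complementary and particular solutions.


Homogeneous: r² + 25 = 0 ⇒ r = ±5i, y_h = C₁cos(5x) + C₂sin(5x).
Polynomial forcing; try y_p = Ax + B. Then y_p'' + 25 y_p = 25(Ax + B) = 12x, so B = 0 and A = 12/25.
General solution: y = C₁cos(5x) + C₂sin(5x) + (12/25)x.


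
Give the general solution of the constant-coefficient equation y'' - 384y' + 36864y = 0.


Characteristic equation: r² - 384r + 36864 = 0, i.e. (r - 192)² = 0.
Repeated root r = 192; include an x factor for the second linearly independent solution.
General solution: y = (C₁ + C₂x)e^(192x).


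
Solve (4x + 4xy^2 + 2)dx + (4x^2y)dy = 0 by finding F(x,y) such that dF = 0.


Check exactness: ∂M/∂y = 8xy and ∂N/∂x = 8xy; equal, so the equation is exact.
Integrate M with respect to x (treating y as constant): ∫M dx = 2x^2 + 2x^2y^2 + 2x + h(y).
Differentiate w.r.t. y and set equal to N: all terms match, so h'(y) = 0 and h is a constant absorbed into C.
General solution: 2x^2 + 2x^2y^2 + 2x = C.


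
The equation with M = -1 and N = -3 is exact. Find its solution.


Check exactness: ∂M/∂y = 0 and ∂N/∂x = 0; equal, so the equation is exact.
Integrate M with respect to x (treating y as constant): ∫M dx = -x + h(y).
Differentiate w.r.t. y and set equal to N: the x-dependent terms already match, leaving h'(y) = -3. Integrate: h(y) = -3y.
So F(x,y) = -3y - x.
General solution: -3y - x = C.


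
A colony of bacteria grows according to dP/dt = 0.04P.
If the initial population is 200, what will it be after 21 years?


The ODE dP/dt = 0.04P has solution P(t) = P(0)e^(0.04t).
Substitute P(0) = 200 and t = 21: P(21) = 200 e^(0.84) ≈ 463.


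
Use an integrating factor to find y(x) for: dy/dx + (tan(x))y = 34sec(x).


P(x) = tan(x) ⇒ μ = e^(∫tan(x)dx) = sec(x).
(sec(x) y)' = 34sec²(x) ⇒ sec(x) y = 34tan(x) + C.
Multiply by cos(x): y = 34sin(x) + C·cos(x).


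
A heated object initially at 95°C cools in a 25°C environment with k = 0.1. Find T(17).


Newton's law: dT/dt = -k(T - T_a) has solution T(t) = T_a + (T₀ - T_a)e^(-kt).
Plug in T_a = 25, T₀ = 95, k = 0.1, t = 17: T(17) = 25 + (70)e^(-1.70) ≈ 37.8°C.


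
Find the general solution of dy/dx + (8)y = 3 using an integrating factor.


P(x) = 8, Q(x) = 3; integrating factor μ = e^(8x).
(μ y)' = 3e^(8x) ⇒ μ y = (3/8)e^(8x) + C.
Divide by μ: y = 3/8 + Ce^(-8x).


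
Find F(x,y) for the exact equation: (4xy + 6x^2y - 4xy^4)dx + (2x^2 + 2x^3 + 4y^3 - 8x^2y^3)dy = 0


Check exactness: ∂M/∂y = 4x + 6x^2 - 16xy^3 and ∂N/∂x = 4x + 6x^2 - 16xy^3; equal, so the equation is exact.
Integrate M with respect to x (treating y as constant): ∫M dx = 2x^2y + 2x^3y - 2x^2y^4 + h(y).
Differentiate w.r.t. y and set equal to N: the x-dependent terms already match, leaving h'(y) = 4y^3. Integrate: h(y) = y^4.
So F(x,y) = 2x^2y + 2x^3y + y^4 - 2x^2y^4.
General solution: 2x^2y + 2x^3y + y^4 - 2x^2y^4 = C.


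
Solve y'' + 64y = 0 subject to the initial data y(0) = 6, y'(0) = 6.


Characteristic roots of r² + 64 = 0 are ±8i, so y = C₁cos(8x) + C₂sin(8x).
Apply y(0) = 6: C₁ = 6. Differentiate and apply y'(0) = 6: 8·C₂ = 6, so C₂ = 3/4.
Particular solution: y = 6cos(8x) + (3/4)sin(8x).


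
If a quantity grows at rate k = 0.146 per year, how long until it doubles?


Exponential growth: P(t) = P₀ e^(0.146t). Set P(t)/P₀ = 2: e^(0.146t) = 2.
Solve: t = ln(2)/0.146 ≈ 4.75 years.


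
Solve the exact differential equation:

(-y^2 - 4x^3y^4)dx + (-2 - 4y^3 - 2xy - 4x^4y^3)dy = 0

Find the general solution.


Check exactness: ∂M/∂y = -2y - 16x^3y^3 and ∂N/∂x = -2y - 16x^3y^3; equal, so the equation is exact.
Integrate M with respect to x (treating y as constant): ∫M dx = -xy^2 - x^4y^4 + h(y).
Differentiate w.r.t. y and set equal to N: the x-dependent terms already match, leaving h'(y) = -2 - 4y^3. Integrate: h(y) = -2y - y^4.
So F(x,y) = -2y - y^4 - xy^2 - x^4y^4.
General solution: -2y - y^4 - xy^2 - x^4y^4 = C.


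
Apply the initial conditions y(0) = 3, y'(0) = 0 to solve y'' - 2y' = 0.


Characteristic roots of r² - 2r = 0 are 2, 0.
General solution y = c₁ e^(2x) + c₂.
Apply y(0) = 3: c₁ + c₂ = 3. Apply y'(0) = 0: 2 c₁ + 0 c₂ = 0.
Solve: c₁ = 0, c₂ = 3.
Particular solution: y = 0e^(2x) + 3.


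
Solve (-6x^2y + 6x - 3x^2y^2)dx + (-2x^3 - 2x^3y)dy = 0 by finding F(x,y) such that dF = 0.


Check exactness: ∂M/∂y = -6x^2 - 6x^2y and ∂N/∂x = -6x^2 - 6x^2y; equal, so the equation is exact.
Integrate M with respect to x (treating y as constant): ∫M dx = -2x^3y + 3x^2 - x^3y^2 + h(y).
Differentiate w.r.t. y and set equal to N: all terms match, so h'(y) = 0 and h is a constant absorbed into C.
General solution: -2x^3y + 3x^2 - x^3y^2 = C.


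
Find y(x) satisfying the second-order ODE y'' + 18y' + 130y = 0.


Characteristic equation: r² + 18r + 130 = 0.
Discriminant is negative; roots r = -9 ± 7i (complex conjugate pair).
General solution uses e^(α x)(C₁ cos(β x) + C₂ sin(β x)): y = e^(-9x)(C₁cos(7x) + C₂sin(7x)).


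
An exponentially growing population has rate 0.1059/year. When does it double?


Exponential growth: P(t) = P₀ e^(0.1059t). Set P(t)/P₀ = 2: e^(0.1059t) = 2.
Solve: t = ln(2)/0.1059 ≈ 6.55 years.


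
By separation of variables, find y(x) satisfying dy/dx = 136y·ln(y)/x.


Separate: dy/[y ln(y)] = 136 dx/x.
Substitute u = ln(y): du/u = 136 dx/x.
Integrate: ln|ln(y)| = 136ln|x| + C₀, hence ln(y) = C·x^136.


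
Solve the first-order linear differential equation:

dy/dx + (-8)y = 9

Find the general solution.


P(x) = -8 ⇒ μ = e^(-8x).
(μ y)' = 9e^(-8x) ⇒ μ y = -(9/8)e^(-8x) + C.
Divide by μ: y = -9/8 + Ce^(8x).


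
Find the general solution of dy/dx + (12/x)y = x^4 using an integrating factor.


P(x) = 12/x ⇒ μ = x^12.
(x^12 y)' = x^16 ⇒ x^12 y = x^17/(17) + C.
Solve for y: y = (1/17)x^5 + C/x^12.


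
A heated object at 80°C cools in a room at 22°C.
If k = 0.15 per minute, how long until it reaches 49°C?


From T(t) = T_a + (T₀ - T_a)e^(-kt), set T(t) = 49:
(49 - 22) / (80 - 22) = e^(-0.15t), so t = -ln(0.466)/0.15 ≈ 5.1 minutes.


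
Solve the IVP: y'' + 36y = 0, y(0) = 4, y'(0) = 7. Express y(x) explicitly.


Characteristic roots of r² + 36 = 0 are ±6i, so y = C₁cos(6x) + C₂sin(6x).
Apply y(0) = 4: C₁ = 4. Differentiate and apply y'(0) = 7: 6·C₂ = 7, so C₂ = 7/6.
Particular solution: y = 4cos(6x) + (7/6)sin(6x).


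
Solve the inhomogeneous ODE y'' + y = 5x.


Homogeneous: r² + 1 = 0 ⇒ r = ±1i, y_h = C₁cos(x) + C₂sin(x).
Polynomial forcing; try y_p = Ax + B. Then y_p'' + 1 y_p = 1(Ax + B) = 5x, so B = 0 and A = 5.
General solution: y = C₁cos(x) + C₂sin(x) + 5x.


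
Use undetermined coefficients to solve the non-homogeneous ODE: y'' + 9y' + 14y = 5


Characteristic roots of r² + 9r + 14 = 0 are -7, -2.
y_h = C₁e^(-7x) + C₂e^(-2x).
Constant forcing; try y_p = A. Then 14A = 5 ⇒ A = 5/14.
General solution: y = C₁e^(-7x) + C₂e^(-2x) + 5/14.


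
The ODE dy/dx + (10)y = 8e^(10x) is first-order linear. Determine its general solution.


P(x) = 10 ⇒ μ = e^(10x).
(μ y)' = 8e^(20x) ⇒ μ y = (8/20)e^(20x) + C.
Divide by μ: y = (2/5)e^(10x) + Ce^(-10x).


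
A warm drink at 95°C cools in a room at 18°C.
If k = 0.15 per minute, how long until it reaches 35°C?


From T(t) = T_a + (T₀ - T_a)e^(-kt), set T(t) = 35:
(35 - 18) / (95 - 18) = e^(-0.15t), so t = -ln(0.221)/0.15 ≈ 10.1 minutes.


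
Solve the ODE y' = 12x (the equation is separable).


Integrate both sides with respect to x: y = ∫ 12x dx = 6x^2 + C.


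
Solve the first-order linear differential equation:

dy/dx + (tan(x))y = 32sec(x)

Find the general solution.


P(x) = tan(x) ⇒ μ = e^(∫tan(x)dx) = sec(x).
(sec(x) y)' = 32sec²(x) ⇒ sec(x) y = 32tan(x) + C.
Multiply by cos(x): y = 32sin(x) + C·cos(x).


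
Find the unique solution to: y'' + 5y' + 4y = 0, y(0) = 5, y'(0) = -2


Characteristic roots of r² + 5r + 4 = 0 are -1, -4.
General solution y = c₁ e^(-x) + c₂ e^(-4x).
Apply y(0) = 5: c₁ + c₂ = 5. Apply y'(0) = -2: -1 c₁ - 4 c₂ = -2.
Solve: c₁ = 6, c₂ = -1.
Particular solution: y = 6e^(-x) - e^(-4x).


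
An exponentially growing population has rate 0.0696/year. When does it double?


Exponential growth: P(t) = P₀ e^(0.0696t). Set P(t)/P₀ = 2: e^(0.0696t) = 2.
Solve: t = ln(2)/0.0696 ≈ 9.96 years.


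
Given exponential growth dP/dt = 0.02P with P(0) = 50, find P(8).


The ODE dP/dt = 0.02P has solution P(t) = P(0)e^(0.02t).
Substitute P(0) = 50 and t = 8: P(8) = 50 e^(0.16) ≈ 59.


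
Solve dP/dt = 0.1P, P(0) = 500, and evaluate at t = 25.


The ODE dP/dt = 0.1P has solution P(t) = P(0)e^(0.1t).
Substitute P(0) = 500 and t = 25: P(25) = 500 e^(2.50) ≈ 6091.


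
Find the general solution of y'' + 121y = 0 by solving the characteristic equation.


Characteristic equation: r² + 121 = 0.
Discriminant is negative; roots r = 0 ± 11i (complex conjugate pair).
General solution uses e^(α x)(C₁ cos(β x) + C₂ sin(β x)): y = C₁cos(11x) + C₂sin(11x).


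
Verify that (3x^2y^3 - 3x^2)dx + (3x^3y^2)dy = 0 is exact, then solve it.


Check exactness: ∂M/∂y = 9x^2y^2 and ∂N/∂x = 9x^2y^2; equal, so the equation is exact.
Integrate M with respect to x (treating y as constant): ∫M dx = x^3y^3 - x^3 + h(y).
Differentiate w.r.t. y and set equal to N: all terms match, so h'(y) = 0 and h is a constant absorbed into C.
General solution: x^3y^3 - x^3 = C.


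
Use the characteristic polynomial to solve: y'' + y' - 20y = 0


Characteristic equation: r² + r - 20 = 0.
Factor: (r + 5)(r - 4) = 0 ⇒ r = -5, 4 (distinct real).
General solution: y = C₁e^(-5x) + C₂e^(4x).


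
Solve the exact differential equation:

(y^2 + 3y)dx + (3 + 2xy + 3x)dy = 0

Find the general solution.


Check exactness: ∂M/∂y = 2y + 3 and ∂N/∂x = 2y + 3; equal, so the equation is exact.
Integrate M with respect to x (treating y as constant): ∫M dx = xy^2 + 3xy + h(y).
Differentiate w.r.t. y and set equal to N: the x-dependent terms already match, leaving h'(y) = 3. Integrate: h(y) = 3y.
So F(x,y) = 3y + xy^2 + 3xy.
General solution: 3y + xy^2 + 3xy = C.


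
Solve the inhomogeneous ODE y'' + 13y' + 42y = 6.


Characteristic roots of r² + 13r + 42 = 0 are -6, -7.
y_h = C₁e^(-6x) + C₂e^(-7x).
Constant forcing; try y_p = A. Then 42A = 6 ⇒ A = 1/7.
General solution: y = C₁e^(-6x) + C₂e^(-7x) + 1/7.


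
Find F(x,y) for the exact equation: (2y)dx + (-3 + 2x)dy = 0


Check exactness: ∂M/∂y = 2 and ∂N/∂x = 2; equal, so the equation is exact.
Integrate M with respect to x (treating y as constant): ∫M dx = 2xy + h(y).
Differentiate w.r.t. y and set equal to N: the x-dependent terms already match, leaving h'(y) = -3. Integrate: h(y) = -3y.
So F(x,y) = -3y + 2xy.
General solution: -3y + 2xy = C.


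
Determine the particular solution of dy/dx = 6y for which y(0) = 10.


General solution of y' = 6y is y = Ce^(6x).
Apply y(0) = 10: C = 10.
Particular solution: y = 10e^(6x).


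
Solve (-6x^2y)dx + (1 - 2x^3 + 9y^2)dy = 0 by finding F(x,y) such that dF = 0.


Check exactness: ∂M/∂y = -6x^2 and ∂N/∂x = -6x^2; equal, so the equation is exact.
Integrate M with respect to x (treating y as constant): ∫M dx = -2x^3y + h(y).
Differentiate w.r.t. y and set equal to N: the x-dependent terms already match, leaving h'(y) = 1 + 9y^2. Integrate: h(y) = y + 3y^3.
So F(x,y) = y - 2x^3y + 3y^3.
General solution: y - 2x^3y + 3y^3 = C.


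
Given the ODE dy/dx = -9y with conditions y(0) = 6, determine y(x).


General solution of y' = -9y is y = Ce^(-9x).
Apply y(0) = 6: C = 6.
Particular solution: y = 6e^(-9x).


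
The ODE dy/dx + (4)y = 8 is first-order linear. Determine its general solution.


P(x) = 4, Q(x) = 8; integrating factor μ = e^(4x).
(μ y)' = 8e^(4x) ⇒ μ y = 2e^(4x) + C.
Divide by μ: y = 2 + Ce^(-4x).


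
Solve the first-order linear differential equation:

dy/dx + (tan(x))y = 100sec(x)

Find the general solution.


P(x) = tan(x) ⇒ μ = e^(∫tan(x)dx) = sec(x).
(sec(x) y)' = 100sec²(x) ⇒ sec(x) y = 100tan(x) + C.
Multiply by cos(x): y = 100sin(x) + C·cos(x).


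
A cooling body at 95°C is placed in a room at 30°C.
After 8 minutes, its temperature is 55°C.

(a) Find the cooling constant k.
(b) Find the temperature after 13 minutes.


Newton's law: T(t) = T_a + (T₀ - T_a)e^(-kt).
(a) Use T(8) = 55: (55 - 30)/(95 - 30) = e^(-k·8), so k = -ln(0.385)/8 ≈ 0.1194.
(b) Apply k to t = 13: T(13) = 30 + (65)e^(-1.553) ≈ 43.8°C.


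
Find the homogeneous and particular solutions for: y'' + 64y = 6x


Homogeneous: r² + 64 = 0 ⇒ r = ±8i, y_h = C₁cos(8x) + C₂sin(8x).
Polynomial forcing; try y_p = Ax + B. Then y_p'' + 64 y_p = 64(Ax + B) = 6x, so B = 0 and A = 3/32.
General solution: y = C₁cos(8x) + C₂sin(8x) + (3/32)x.


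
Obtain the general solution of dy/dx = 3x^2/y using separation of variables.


Separate variables: y dy = 3x^2 dx.
Integrate both sides: y²/2 = x^3 + C₀.
Multiply by 2: y² = 2x^3 + C.


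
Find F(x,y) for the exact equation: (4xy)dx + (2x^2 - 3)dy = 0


Check exactness: ∂M/∂y = 4x and ∂N/∂x = 4x; equal, so the equation is exact.
Integrate M with respect to x (treating y as constant): ∫M dx = 2x^2y + h(y).
Differentiate w.r.t. y and set equal to N: the x-dependent terms already match, leaving h'(y) = -3. Integrate: h(y) = -3y.
So F(x,y) = 2x^2y - 3y.
General solution: 2x^2y - 3y = C.


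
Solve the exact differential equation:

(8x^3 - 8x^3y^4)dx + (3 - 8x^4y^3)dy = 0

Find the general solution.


Check exactness: ∂M/∂y = -32x^3y^3 and ∂N/∂x = -32x^3y^3; equal, so the equation is exact.
Integrate M with respect to x (treating y as constant): ∫M dx = 2x^4 - 2x^4y^4 + h(y).
Differentiate w.r.t. y and set equal to N: the x-dependent terms already match, leaving h'(y) = 3. Integrate: h(y) = 3y.
So F(x,y) = 3y + 2x^4 - 2x^4y^4.
General solution: 3y + 2x^4 - 2x^4y^4 = C.


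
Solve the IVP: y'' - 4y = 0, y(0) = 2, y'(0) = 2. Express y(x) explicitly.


Characteristic roots of r² - 4 = 0 are 2, -2.
General solution y = c₁ e^(2x) + c₂ e^(-2x).
Apply y(0) = 2: c₁ + c₂ = 2. Apply y'(0) = 2: 2 c₁ - 2 c₂ = 2.
Solve: c₁ = 3/2, c₂ = 1/2.
Particular solution: y = (3/2)e^(2x) + (1/2)e^(-2x).


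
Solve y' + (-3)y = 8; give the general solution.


P(x) = -3 ⇒ μ = e^(-3x).
(μ y)' = 8e^(-3x) ⇒ μ y = -(8/3)e^(-3x) + C.
Divide by μ: y = -8/3 + Ce^(3x).


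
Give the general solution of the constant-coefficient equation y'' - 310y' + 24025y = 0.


Characteristic equation: r² - 310r + 24025 = 0, i.e. (r - 155)² = 0.
Repeated root r = 155; include an x factor for the second linearly independent solution.
General solution: y = (C₁ + C₂x)e^(155x).


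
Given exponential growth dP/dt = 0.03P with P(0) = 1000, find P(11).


The ODE dP/dt = 0.03P has solution P(t) = P(0)e^(0.03t).
Substitute P(0) = 1000 and t = 11: P(11) = 1000 e^(0.33) ≈ 1391.


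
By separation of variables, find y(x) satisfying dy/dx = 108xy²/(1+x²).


Separate: dy/y² = 108x/(1+x²) dx.
Integrate LHS: ∫ dy/y² = -1/y.
Integrate RHS via u = 1+x²: 54ln(1+x²) + C.
Result: -1/y = 54ln(1+x²) + C.


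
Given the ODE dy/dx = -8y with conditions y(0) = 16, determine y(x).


General solution of y' = -8y is y = Ce^(-8x).
Apply y(0) = 16: C = 16.
Particular solution: y = 16e^(-8x).


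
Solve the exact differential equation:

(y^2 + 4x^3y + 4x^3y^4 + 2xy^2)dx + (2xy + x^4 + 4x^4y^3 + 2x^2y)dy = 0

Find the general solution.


Check exactness: ∂M/∂y = 2y + 4x^3 + 16x^3y^3 + 4xy and ∂N/∂x = 2y + 4x^3 + 16x^3y^3 + 4xy; equal, so the equation is exact.
Integrate M with respect to x (treating y as constant): ∫M dx = xy^2 + x^4y + x^4y^4 + x^2y^2 + h(y).
Differentiate w.r.t. y and set equal to N: all terms match, so h'(y) = 0 and h is a constant absorbed into C.
General solution: xy^2 + x^4y + x^4y^4 + x^2y^2 = C.


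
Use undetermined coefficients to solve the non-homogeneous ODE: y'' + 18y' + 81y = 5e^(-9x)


Characteristic polynomial (r + 9)² = 0; repeated root r = -9.
y_h = (C₁ + C₂x)e^(-9x). Forcing matches the repeated root (resonance), so try y_p = Ax² e^(-9x).
Substitute and solve for A: 2A = 5, so A = 5/2.
General solution: y = (C₁ + C₂x + (5/2)x²)e^(-9x).
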